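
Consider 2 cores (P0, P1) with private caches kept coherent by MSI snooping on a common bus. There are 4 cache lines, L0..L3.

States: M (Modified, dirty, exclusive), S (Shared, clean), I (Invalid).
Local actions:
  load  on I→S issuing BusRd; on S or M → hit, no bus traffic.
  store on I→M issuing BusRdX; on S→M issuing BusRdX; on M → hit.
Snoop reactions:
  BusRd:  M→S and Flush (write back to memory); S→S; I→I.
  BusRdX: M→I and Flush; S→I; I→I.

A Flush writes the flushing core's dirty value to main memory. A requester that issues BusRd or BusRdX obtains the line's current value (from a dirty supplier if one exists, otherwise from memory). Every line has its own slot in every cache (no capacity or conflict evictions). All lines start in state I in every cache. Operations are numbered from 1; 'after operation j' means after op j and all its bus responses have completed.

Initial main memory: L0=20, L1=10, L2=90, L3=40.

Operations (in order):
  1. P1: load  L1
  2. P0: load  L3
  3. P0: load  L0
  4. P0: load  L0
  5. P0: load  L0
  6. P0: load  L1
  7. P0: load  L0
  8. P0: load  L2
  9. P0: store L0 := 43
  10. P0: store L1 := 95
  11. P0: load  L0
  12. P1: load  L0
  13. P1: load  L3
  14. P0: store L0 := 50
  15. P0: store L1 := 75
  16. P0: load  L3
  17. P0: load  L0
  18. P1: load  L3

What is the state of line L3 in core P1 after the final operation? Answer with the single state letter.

state = S

  op1 P1: load  L1 → I/S on L1; bus BusRd; mem=10
  op2 P0: load  L3 → S/I on L3; bus BusRd; mem=40
  op3 P0: load  L0 → S/I on L0; bus BusRd; mem=20
  op4 P0: load  L0 → S/I on L0; bus (none); mem=20
  op5 P0: load  L0 → S/I on L0; bus (none); mem=20
  op6 P0: load  L1 → S/S on L1; bus BusRd; mem=10
  op7 P0: load  L0 → S/I on L0; bus (none); mem=20
  op8 P0: load  L2 → S/I on L2; bus BusRd; mem=90
  op9 P0: store L0 := 43 → M/I on L0; bus BusRdX; mem=20
  op10 P0: store L1 := 95 → M/I on L1; bus BusRdX; mem=10
  op11 P0: load  L0 → M/I on L0; bus (none); mem=20
  op12 P1: load  L0 → S/S on L0; bus BusRd Flush; mem=43
  op13 P1: load  L3 → S/S on L3; bus BusRd; mem=40
  op14 P0: store L0 := 50 → M/I on L0; bus BusRdX; mem=43
  op15 P0: store L1 := 75 → M/I on L1; bus (none); mem=10
  op16 P0: load  L3 → S/S on L3; bus (none); mem=40
  op17 P0: load  L0 → M/I on L0; bus (none); mem=43
  op18 P1: load  L3 → S/S on L3; bus (none); mem=40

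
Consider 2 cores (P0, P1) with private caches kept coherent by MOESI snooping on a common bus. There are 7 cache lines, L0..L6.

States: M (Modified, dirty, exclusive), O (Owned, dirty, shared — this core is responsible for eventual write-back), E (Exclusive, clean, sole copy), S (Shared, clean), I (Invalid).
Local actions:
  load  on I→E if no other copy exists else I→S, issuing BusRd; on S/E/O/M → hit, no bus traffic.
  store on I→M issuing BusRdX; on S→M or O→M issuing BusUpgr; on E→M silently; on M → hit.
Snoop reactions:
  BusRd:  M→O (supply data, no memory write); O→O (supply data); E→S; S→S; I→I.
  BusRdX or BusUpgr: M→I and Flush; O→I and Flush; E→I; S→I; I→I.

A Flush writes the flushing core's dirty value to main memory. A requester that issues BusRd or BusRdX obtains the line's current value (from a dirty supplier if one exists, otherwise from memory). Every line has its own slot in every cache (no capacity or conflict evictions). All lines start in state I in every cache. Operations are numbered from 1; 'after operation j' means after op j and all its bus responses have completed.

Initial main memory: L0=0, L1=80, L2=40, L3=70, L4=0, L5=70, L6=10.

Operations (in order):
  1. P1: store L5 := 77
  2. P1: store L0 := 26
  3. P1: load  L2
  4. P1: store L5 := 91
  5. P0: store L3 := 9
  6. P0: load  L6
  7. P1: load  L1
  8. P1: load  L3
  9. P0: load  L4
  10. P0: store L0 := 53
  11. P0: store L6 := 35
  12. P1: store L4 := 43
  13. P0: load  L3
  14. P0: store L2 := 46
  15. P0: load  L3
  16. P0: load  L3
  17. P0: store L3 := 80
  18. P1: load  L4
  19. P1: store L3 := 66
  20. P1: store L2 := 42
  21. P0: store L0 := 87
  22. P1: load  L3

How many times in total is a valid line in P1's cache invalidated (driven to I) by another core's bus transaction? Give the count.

step 1: P1: store L5 := 77  ⟶  IM  (L5)  txn=BusRdX  M[L5]=70
step 2: P1: store L0 := 26  ⟶  IM  (L0)  txn=BusRdX  M[L0]=0
step 3: P1: load  L2  ⟶  IE  (L2)  txn=BusRd  M[L2]=40
step 4: P1: store L5 := 91  ⟶  IM  (L5)  txn=∅  M[L5]=70
step 5: P0: store L3 := 9  ⟶  MI  (L3)  txn=BusRdX  M[L3]=70
step 6: P0: load  L6  ⟶  EI  (L6)  txn=BusRd  M[L6]=10
step 7: P1: load  L1  ⟶  IE  (L1)  txn=BusRd  M[L1]=80
step 8: P1: load  L3  ⟶  OS  (L3)  txn=BusRd  M[L3]=70
step 9: P0: load  L4  ⟶  EI  (L4)  txn=BusRd  M[L4]=0
step 10: P0: store L0 := 53  ⟶  MI  (L0)  txn=BusRdX+Flush  M[L0]=26
step 11: P0: store L6 := 35  ⟶  MI  (L6)  txn=∅  M[L6]=10
step 12: P1: store L4 := 43  ⟶  IM  (L4)  txn=BusRdX  M[L4]=0
step 13: P0: load  L3  ⟶  OS  (L3)  txn=∅  M[L3]=70
step 14: P0: store L2 := 46  ⟶  MI  (L2)  txn=BusRdX  M[L2]=40
step 15: P0: load  L3  ⟶  OS  (L3)  txn=∅  M[L3]=70
step 16: P0: load  L3  ⟶  OS  (L3)  txn=∅  M[L3]=70
step 17: P0: store L3 := 80  ⟶  MI  (L3)  txn=BusUpgr  M[L3]=70
step 18: P1: load  L4  ⟶  IM  (L4)  txn=∅  M[L4]=0
step 19: P1: store L3 := 66  ⟶  IM  (L3)  txn=BusRdX+Flush  M[L3]=80
step 20: P1: store L2 := 42  ⟶  IM  (L2)  txn=BusRdX+Flush  M[L2]=46
step 21: P0: store L0 := 87  ⟶  MI  (L0)  txn=∅  M[L0]=26
step 22: P1: load  L3  ⟶  IM  (L3)  txn=∅  M[L3]=80

invalidations = 3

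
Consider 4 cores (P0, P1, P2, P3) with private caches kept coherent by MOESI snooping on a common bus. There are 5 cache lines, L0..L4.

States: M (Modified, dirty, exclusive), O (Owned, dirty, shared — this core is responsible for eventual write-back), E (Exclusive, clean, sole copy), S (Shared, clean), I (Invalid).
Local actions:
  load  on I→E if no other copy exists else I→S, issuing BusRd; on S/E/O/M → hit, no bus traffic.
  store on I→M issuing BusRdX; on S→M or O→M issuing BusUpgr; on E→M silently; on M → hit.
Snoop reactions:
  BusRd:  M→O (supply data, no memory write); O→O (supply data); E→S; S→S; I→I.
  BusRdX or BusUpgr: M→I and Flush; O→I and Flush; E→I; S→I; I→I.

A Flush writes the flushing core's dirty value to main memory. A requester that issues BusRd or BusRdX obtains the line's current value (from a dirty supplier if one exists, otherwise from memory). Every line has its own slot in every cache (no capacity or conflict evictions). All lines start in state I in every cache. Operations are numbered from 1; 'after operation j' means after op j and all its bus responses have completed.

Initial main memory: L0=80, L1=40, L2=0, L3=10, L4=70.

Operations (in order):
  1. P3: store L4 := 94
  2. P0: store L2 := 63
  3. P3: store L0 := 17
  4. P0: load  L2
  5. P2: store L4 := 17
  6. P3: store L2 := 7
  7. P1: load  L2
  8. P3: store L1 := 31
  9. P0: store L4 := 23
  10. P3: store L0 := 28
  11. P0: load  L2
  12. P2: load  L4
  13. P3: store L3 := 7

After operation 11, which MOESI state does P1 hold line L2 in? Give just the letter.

[1] P3: store L4 := 94 | P0:I, P1:I, P2:I, P3:M(94) | bus: BusRdX
[2] P0: store L2 := 63 | P0:M(63), P1:I, P2:I, P3:I | bus: BusRdX
[3] P3: store L0 := 17 | P0:I, P1:I, P2:I, P3:M(17) | bus: BusRdX
[4] P0: load  L2 | P0:M(63), P1:I, P2:I, P3:I | bus: none
[5] P2: store L4 := 17 | P0:I, P1:I, P2:M(17), P3:I | bus: BusRdX,Flush
[6] P3: store L2 := 7 | P0:I, P1:I, P2:I, P3:M(7) | bus: BusRdX,Flush
[7] P1: load  L2 | P0:I, P1:S(7), P2:I, P3:O(7) | bus: BusRd
[8] P3: store L1 := 31 | P0:I, P1:I, P2:I, P3:M(31) | bus: BusRdX
[9] P0: store L4 := 23 | P0:M(23), P1:I, P2:I, P3:I | bus: BusRdX,Flush
[10] P3: store L0 := 28 | P0:I, P1:I, P2:I, P3:M(28) | bus: none
[11] P0: load  L2 | P0:S(7), P1:S(7), P2:I, P3:O(7) | bus: BusRd
[12] P2: load  L4 | P0:O(23), P1:I, P2:S(23), P3:I | bus: BusRd
[13] P3: store L3 := 7 | P0:I, P1:I, P2:I, P3:M(7) | bus: BusRdX

state = S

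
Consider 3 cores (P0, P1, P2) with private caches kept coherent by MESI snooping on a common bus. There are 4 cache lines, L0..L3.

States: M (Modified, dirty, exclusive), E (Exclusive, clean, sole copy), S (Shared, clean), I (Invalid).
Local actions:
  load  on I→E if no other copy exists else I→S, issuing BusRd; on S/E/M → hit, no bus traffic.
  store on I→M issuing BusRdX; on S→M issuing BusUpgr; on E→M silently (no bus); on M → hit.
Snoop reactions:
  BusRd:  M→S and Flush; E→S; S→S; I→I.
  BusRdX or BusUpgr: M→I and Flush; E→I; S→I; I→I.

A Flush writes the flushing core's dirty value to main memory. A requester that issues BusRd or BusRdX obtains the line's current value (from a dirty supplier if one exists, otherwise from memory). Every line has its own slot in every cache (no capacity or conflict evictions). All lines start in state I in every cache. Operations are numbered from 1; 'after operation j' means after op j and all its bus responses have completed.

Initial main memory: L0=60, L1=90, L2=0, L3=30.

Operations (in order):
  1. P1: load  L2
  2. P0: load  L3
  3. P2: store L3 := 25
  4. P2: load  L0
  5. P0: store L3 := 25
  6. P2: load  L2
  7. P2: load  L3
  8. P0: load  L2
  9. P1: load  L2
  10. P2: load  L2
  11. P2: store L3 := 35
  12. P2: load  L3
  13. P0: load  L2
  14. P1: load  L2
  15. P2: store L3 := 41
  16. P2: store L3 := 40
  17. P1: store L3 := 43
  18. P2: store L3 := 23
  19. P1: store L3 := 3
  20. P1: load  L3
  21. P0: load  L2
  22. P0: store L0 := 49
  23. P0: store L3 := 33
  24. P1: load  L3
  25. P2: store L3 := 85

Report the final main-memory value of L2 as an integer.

step 1: P1: load  L2  ⟶  IEI  (L2)  txn=BusRd  M[L2]=0
step 2: P0: load  L3  ⟶  EII  (L3)  txn=BusRd  M[L3]=30
step 3: P2: store L3 := 25  ⟶  IIM  (L3)  txn=BusRdX  M[L3]=30
step 4: P2: load  L0  ⟶  IIE  (L0)  txn=BusRd  M[L0]=60
step 5: P0: store L3 := 25  ⟶  MII  (L3)  txn=BusRdX+Flush  M[L3]=25
step 6: P2: load  L2  ⟶  ISS  (L2)  txn=BusRd  M[L2]=0
step 7: P2: load  L3  ⟶  SIS  (L3)  txn=BusRd+Flush  M[L3]=25
step 8: P0: load  L2  ⟶  SSS  (L2)  txn=BusRd  M[L2]=0
step 9: P1: load  L2  ⟶  SSS  (L2)  txn=∅  M[L2]=0
step 10: P2: load  L2  ⟶  SSS  (L2)  txn=∅  M[L2]=0
step 11: P2: store L3 := 35  ⟶  IIM  (L3)  txn=BusUpgr  M[L3]=25
step 12: P2: load  L3  ⟶  IIM  (L3)  txn=∅  M[L3]=25
step 13: P0: load  L2  ⟶  SSS  (L2)  txn=∅  M[L2]=0
step 14: P1: load  L2  ⟶  SSS  (L2)  txn=∅  M[L2]=0
step 15: P2: store L3 := 41  ⟶  IIM  (L3)  txn=∅  M[L3]=25
step 16: P2: store L3 := 40  ⟶  IIM  (L3)  txn=∅  M[L3]=25
step 17: P1: store L3 := 43  ⟶  IMI  (L3)  txn=BusRdX+Flush  M[L3]=40
step 18: P2: store L3 := 23  ⟶  IIM  (L3)  txn=BusRdX+Flush  M[L3]=43
step 19: P1: store L3 := 3  ⟶  IMI  (L3)  txn=BusRdX+Flush  M[L3]=23
step 20: P1: load  L3  ⟶  IMI  (L3)  txn=∅  M[L3]=23
step 21: P0: load  L2  ⟶  SSS  (L2)  txn=∅  M[L2]=0
step 22: P0: store L0 := 49  ⟶  MII  (L0)  txn=BusRdX  M[L0]=60
step 23: P0: store L3 := 33  ⟶  MII  (L3)  txn=BusRdX+Flush  M[L3]=3
step 24: P1: load  L3  ⟶  SSI  (L3)  txn=BusRd+Flush  M[L3]=33
step 25: P2: store L3 := 85  ⟶  IIM  (L3)  txn=BusRdX  M[L3]=33

memory[L2] = 0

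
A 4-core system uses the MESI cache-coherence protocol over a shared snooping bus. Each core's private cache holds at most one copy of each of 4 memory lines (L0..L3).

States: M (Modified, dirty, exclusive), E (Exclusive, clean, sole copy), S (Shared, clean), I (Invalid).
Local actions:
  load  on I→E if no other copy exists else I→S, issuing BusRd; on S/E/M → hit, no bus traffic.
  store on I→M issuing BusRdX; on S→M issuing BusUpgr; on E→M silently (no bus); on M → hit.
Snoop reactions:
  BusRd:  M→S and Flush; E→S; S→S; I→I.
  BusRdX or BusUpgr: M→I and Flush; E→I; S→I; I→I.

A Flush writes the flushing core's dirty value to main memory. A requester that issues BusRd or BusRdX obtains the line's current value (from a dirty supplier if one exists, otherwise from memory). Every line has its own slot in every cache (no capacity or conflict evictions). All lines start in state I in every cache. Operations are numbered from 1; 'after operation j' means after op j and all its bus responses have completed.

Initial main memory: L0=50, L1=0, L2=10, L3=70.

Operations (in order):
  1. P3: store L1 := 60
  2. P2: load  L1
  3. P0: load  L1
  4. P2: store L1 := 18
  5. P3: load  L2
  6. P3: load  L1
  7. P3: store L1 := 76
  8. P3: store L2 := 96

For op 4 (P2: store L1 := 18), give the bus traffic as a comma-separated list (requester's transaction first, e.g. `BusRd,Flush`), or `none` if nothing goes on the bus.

[1] P3: store L1 := 60 | P0:I, P1:I, P2:I, P3:M(60) | bus: BusRdX
[2] P2: load  L1 | P0:I, P1:I, P2:S(60), P3:S(60) | bus: BusRd,Flush
[3] P0: load  L1 | P0:S(60), P1:I, P2:S(60), P3:S(60) | bus: BusRd
[4] P2: store L1 := 18 | P0:I, P1:I, P2:M(18), P3:I | bus: BusUpgr
[5] P3: load  L2 | P0:I, P1:I, P2:I, P3:E(10) | bus: BusRd
[6] P3: load  L1 | P0:I, P1:I, P2:S(18), P3:S(18) | bus: BusRd,Flush
[7] P3: store L1 := 76 | P0:I, P1:I, P2:I, P3:M(76) | bus: BusUpgr
[8] P3: store L2 := 96 | P0:I, P1:I, P2:I, P3:M(96) | bus: none

bus = BusUpgr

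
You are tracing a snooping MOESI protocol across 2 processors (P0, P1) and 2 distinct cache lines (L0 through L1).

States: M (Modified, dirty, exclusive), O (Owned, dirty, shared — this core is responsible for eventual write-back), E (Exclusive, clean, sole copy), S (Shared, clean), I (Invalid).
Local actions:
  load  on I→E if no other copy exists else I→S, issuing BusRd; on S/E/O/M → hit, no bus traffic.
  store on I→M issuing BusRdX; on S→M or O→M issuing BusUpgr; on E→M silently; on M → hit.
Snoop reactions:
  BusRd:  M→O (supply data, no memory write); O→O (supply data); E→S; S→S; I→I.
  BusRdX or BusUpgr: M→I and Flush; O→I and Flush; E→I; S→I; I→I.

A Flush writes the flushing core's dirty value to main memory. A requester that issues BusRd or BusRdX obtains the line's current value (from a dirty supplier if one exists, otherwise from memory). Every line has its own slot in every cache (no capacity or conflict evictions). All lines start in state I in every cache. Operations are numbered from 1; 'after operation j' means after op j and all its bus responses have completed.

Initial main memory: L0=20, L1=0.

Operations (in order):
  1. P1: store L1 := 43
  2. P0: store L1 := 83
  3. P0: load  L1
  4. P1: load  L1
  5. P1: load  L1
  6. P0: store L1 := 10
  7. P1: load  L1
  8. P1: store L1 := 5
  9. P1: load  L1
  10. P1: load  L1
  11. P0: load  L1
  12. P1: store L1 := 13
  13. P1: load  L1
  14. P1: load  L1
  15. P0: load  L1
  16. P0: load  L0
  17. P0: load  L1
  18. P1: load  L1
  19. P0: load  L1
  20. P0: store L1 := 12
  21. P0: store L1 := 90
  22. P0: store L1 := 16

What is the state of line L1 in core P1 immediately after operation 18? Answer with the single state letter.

step 1: P1: store L1 := 43  ⟶  IM  (L1)  txn=BusRdX  M[L1]=0
step 2: P0: store L1 := 83  ⟶  MI  (L1)  txn=BusRdX+Flush  M[L1]=43
step 3: P0: load  L1  ⟶  MI  (L1)  txn=∅  M[L1]=43
step 4: P1: load  L1  ⟶  OS  (L1)  txn=BusRd  M[L1]=43
step 5: P1: load  L1  ⟶  OS  (L1)  txn=∅  M[L1]=43
step 6: P0: store L1 := 10  ⟶  MI  (L1)  txn=BusUpgr  M[L1]=43
step 7: P1: load  L1  ⟶  OS  (L1)  txn=BusRd  M[L1]=43
step 8: P1: store L1 := 5  ⟶  IM  (L1)  txn=BusUpgr+Flush  M[L1]=10
step 9: P1: load  L1  ⟶  IM  (L1)  txn=∅  M[L1]=10
step 10: P1: load  L1  ⟶  IM  (L1)  txn=∅  M[L1]=10
step 11: P0: load  L1  ⟶  SO  (L1)  txn=BusRd  M[L1]=10
step 12: P1: store L1 := 13  ⟶  IM  (L1)  txn=BusUpgr  M[L1]=10
step 13: P1: load  L1  ⟶  IM  (L1)  txn=∅  M[L1]=10
step 14: P1: load  L1  ⟶  IM  (L1)  txn=∅  M[L1]=10
step 15: P0: load  L1  ⟶  SO  (L1)  txn=BusRd  M[L1]=10
step 16: P0: load  L0  ⟶  EI  (L0)  txn=BusRd  M[L0]=20
step 17: P0: load  L1  ⟶  SO  (L1)  txn=∅  M[L1]=10
step 18: P1: load  L1  ⟶  SO  (L1)  txn=∅  M[L1]=10
step 19: P0: load  L1  ⟶  SO  (L1)  txn=∅  M[L1]=10
step 20: P0: store L1 := 12  ⟶  MI  (L1)  txn=BusUpgr+Flush  M[L1]=13
step 21: P0: store L1 := 90  ⟶  MI  (L1)  txn=∅  M[L1]=13
step 22: P0: store L1 := 16  ⟶  MI  (L1)  txn=∅  M[L1]=13

state = O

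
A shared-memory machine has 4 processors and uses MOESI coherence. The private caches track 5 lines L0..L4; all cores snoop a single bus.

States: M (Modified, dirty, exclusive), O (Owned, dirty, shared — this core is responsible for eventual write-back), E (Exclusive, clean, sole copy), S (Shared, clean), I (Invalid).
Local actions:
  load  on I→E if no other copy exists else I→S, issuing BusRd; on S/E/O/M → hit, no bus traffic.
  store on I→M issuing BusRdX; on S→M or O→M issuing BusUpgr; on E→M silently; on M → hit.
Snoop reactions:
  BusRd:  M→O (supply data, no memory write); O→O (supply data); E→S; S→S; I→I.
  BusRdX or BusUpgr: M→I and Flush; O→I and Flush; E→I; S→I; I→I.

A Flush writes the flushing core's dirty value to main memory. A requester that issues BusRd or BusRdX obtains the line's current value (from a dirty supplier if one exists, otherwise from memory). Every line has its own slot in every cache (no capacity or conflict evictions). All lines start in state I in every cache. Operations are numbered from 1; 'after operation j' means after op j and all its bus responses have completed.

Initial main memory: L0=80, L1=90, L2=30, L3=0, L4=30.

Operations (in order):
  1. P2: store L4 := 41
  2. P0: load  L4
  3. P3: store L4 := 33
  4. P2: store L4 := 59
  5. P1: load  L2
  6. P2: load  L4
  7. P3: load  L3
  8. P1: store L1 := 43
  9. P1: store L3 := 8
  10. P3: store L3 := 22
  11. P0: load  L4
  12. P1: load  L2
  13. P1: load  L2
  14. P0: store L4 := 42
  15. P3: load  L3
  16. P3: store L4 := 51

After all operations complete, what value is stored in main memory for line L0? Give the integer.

[1] P2: store L4 := 41 | P0:I, P1:I, P2:M(41), P3:I | bus: BusRdX
[2] P0: load  L4 | P0:S(41), P1:I, P2:O(41), P3:I | bus: BusRd
[3] P3: store L4 := 33 | P0:I, P1:I, P2:I, P3:M(33) | bus: BusRdX,Flush
[4] P2: store L4 := 59 | P0:I, P1:I, P2:M(59), P3:I | bus: BusRdX,Flush
[5] P1: load  L2 | P0:I, P1:E(30), P2:I, P3:I | bus: BusRd
[6] P2: load  L4 | P0:I, P1:I, P2:M(59), P3:I | bus: none
[7] P3: load  L3 | P0:I, P1:I, P2:I, P3:E(0) | bus: BusRd
[8] P1: store L1 := 43 | P0:I, P1:M(43), P2:I, P3:I | bus: BusRdX
[9] P1: store L3 := 8 | P0:I, P1:M(8), P2:I, P3:I | bus: BusRdX
[10] P3: store L3 := 22 | P0:I, P1:I, P2:I, P3:M(22) | bus: BusRdX,Flush
[11] P0: load  L4 | P0:S(59), P1:I, P2:O(59), P3:I | bus: BusRd
[12] P1: load  L2 | P0:I, P1:E(30), P2:I, P3:I | bus: none
[13] P1: load  L2 | P0:I, P1:E(30), P2:I, P3:I | bus: none
[14] P0: store L4 := 42 | P0:M(42), P1:I, P2:I, P3:I | bus: BusUpgr,Flush
[15] P3: load  L3 | P0:I, P1:I, P2:I, P3:M(22) | bus: none
[16] P3: store L4 := 51 | P0:I, P1:I, P2:I, P3:M(51) | bus: BusRdX,Flush

memory[L0] = 80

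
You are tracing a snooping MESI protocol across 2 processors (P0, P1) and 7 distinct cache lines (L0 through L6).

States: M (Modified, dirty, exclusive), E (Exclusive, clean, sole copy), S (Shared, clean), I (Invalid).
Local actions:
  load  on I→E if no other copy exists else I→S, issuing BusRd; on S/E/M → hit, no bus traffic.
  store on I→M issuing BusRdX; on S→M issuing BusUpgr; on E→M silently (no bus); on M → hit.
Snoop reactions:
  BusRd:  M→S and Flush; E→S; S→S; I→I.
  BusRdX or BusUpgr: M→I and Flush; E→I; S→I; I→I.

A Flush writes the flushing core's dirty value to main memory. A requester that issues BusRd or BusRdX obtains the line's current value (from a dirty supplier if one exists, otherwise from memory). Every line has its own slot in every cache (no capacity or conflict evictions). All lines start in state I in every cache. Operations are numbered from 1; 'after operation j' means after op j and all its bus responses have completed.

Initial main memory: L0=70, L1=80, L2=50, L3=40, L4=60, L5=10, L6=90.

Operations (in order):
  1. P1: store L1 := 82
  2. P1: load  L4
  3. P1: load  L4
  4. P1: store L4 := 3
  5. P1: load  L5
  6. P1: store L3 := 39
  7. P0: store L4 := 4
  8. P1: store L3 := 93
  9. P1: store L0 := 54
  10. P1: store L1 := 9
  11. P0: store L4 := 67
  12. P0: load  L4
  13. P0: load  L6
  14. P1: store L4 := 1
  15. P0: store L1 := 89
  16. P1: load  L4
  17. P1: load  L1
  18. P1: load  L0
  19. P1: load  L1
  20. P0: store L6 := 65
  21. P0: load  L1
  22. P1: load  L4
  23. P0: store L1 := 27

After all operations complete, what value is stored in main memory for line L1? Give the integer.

memory[L1] = 89

  op1 P1: store L1 := 82 → I/M on L1; bus BusRdX; mem=80
  op2 P1: load  L4 → I/E on L4; bus BusRd; mem=60
  op3 P1: load  L4 → I/E on L4; bus (none); mem=60
  op4 P1: store L4 := 3 → I/M on L4; bus (none); mem=60
  op5 P1: load  L5 → I/E on L5; bus BusRd; mem=10
  op6 P1: store L3 := 39 → I/M on L3; bus BusRdX; mem=40
  op7 P0: store L4 := 4 → M/I on L4; bus BusRdX Flush; mem=3
  op8 P1: store L3 := 93 → I/M on L3; bus (none); mem=40
  op9 P1: store L0 := 54 → I/M on L0; bus BusRdX; mem=70
  op10 P1: store L1 := 9 → I/M on L1; bus (none); mem=80
  op11 P0: store L4 := 67 → M/I on L4; bus (none); mem=3
  op12 P0: load  L4 → M/I on L4; bus (none); mem=3
  op13 P0: load  L6 → E/I on L6; bus BusRd; mem=90
  op14 P1: store L4 := 1 → I/M on L4; bus BusRdX Flush; mem=67
  op15 P0: store L1 := 89 → M/I on L1; bus BusRdX Flush; mem=9
  op16 P1: load  L4 → I/M on L4; bus (none); mem=67
  op17 P1: load  L1 → S/S on L1; bus BusRd Flush; mem=89
  op18 P1: load  L0 → I/M on L0; bus (none); mem=70
  op19 P1: load  L1 → S/S on L1; bus (none); mem=89
  op20 P0: store L6 := 65 → M/I on L6; bus (none); mem=90
  op21 P0: load  L1 → S/S on L1; bus (none); mem=89
  op22 P1: load  L4 → I/M on L4; bus (none); mem=67
  op23 P0: store L1 := 27 → M/I on L1; bus BusUpgr; mem=89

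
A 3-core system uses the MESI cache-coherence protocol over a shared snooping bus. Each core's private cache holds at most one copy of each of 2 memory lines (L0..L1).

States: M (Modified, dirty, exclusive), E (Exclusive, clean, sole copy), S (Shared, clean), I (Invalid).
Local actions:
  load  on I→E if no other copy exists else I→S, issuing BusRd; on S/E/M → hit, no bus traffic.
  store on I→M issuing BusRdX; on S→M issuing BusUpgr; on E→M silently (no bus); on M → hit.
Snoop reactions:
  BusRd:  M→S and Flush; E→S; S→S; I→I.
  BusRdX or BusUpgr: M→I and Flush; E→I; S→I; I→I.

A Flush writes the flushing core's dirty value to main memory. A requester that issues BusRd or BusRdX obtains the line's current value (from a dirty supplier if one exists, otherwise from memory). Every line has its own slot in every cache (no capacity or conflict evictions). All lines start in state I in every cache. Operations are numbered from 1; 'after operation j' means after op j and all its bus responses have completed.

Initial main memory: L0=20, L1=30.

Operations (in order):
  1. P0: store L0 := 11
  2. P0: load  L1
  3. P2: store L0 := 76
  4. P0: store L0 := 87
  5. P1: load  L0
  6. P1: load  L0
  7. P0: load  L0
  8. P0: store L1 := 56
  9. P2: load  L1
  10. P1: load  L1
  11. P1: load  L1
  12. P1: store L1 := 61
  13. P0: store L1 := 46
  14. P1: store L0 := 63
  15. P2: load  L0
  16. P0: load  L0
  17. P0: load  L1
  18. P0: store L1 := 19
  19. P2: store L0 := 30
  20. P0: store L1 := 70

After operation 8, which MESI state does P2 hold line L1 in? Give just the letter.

state = I

[1] P0: store L0 := 11 | P0:M(11), P1:I, P2:I | bus: BusRdX
[2] P0: load  L1 | P0:E(30), P1:I, P2:I | bus: BusRd
[3] P2: store L0 := 76 | P0:I, P1:I, P2:M(76) | bus: BusRdX,Flush
[4] P0: store L0 := 87 | P0:M(87), P1:I, P2:I | bus: BusRdX,Flush
[5] P1: load  L0 | P0:S(87), P1:S(87), P2:I | bus: BusRd,Flush
[6] P1: load  L0 | P0:S(87), P1:S(87), P2:I | bus: none
[7] P0: load  L0 | P0:S(87), P1:S(87), P2:I | bus: none
[8] P0: store L1 := 56 | P0:M(56), P1:I, P2:I | bus: none
[9] P2: load  L1 | P0:S(56), P1:I, P2:S(56) | bus: BusRd,Flush
[10] P1: load  L1 | P0:S(56), P1:S(56), P2:S(56) | bus: BusRd
[11] P1: load  L1 | P0:S(56), P1:S(56), P2:S(56) | bus: none
[12] P1: store L1 := 61 | P0:I, P1:M(61), P2:I | bus: BusUpgr
[13] P0: store L1 := 46 | P0:M(46), P1:I, P2:I | bus: BusRdX,Flush
[14] P1: store L0 := 63 | P0:I, P1:M(63), P2:I | bus: BusUpgr
[15] P2: load  L0 | P0:I, P1:S(63), P2:S(63) | bus: BusRd,Flush
[16] P0: load  L0 | P0:S(63), P1:S(63), P2:S(63) | bus: BusRd
[17] P0: load  L1 | P0:M(46), P1:I, P2:I | bus: none
[18] P0: store L1 := 19 | P0:M(19), P1:I, P2:I | bus: none
[19] P2: store L0 := 30 | P0:I, P1:I, P2:M(30) | bus: BusUpgr
[20] P0: store L1 := 70 | P0:M(70), P1:I, P2:I | bus: none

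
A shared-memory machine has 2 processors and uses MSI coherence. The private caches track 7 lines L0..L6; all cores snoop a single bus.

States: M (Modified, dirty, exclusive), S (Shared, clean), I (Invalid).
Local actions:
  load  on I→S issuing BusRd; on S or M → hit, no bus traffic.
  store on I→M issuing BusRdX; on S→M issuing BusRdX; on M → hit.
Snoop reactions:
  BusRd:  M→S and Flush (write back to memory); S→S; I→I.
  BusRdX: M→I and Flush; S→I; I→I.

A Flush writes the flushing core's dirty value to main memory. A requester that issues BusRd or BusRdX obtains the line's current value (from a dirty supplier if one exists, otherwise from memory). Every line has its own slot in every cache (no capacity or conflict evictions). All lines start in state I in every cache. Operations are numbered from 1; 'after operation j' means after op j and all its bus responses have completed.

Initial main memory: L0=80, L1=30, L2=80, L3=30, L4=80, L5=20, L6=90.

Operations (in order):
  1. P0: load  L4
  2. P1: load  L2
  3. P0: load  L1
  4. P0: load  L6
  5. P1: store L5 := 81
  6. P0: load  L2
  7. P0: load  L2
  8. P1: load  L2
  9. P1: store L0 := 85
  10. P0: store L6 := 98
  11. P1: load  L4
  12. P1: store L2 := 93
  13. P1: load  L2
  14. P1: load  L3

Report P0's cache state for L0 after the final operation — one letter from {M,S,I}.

state = I

[1] P0: load  L4 | P0:S(80), P1:I | bus: BusRd
[2] P1: load  L2 | P0:I, P1:S(80) | bus: BusRd
[3] P0: load  L1 | P0:S(30), P1:I | bus: BusRd
[4] P0: load  L6 | P0:S(90), P1:I | bus: BusRd
[5] P1: store L5 := 81 | P0:I, P1:M(81) | bus: BusRdX
[6] P0: load  L2 | P0:S(80), P1:S(80) | bus: BusRd
[7] P0: load  L2 | P0:S(80), P1:S(80) | bus: none
[8] P1: load  L2 | P0:S(80), P1:S(80) | bus: none
[9] P1: store L0 := 85 | P0:I, P1:M(85) | bus: BusRdX
[10] P0: store L6 := 98 | P0:M(98), P1:I | bus: BusRdX
[11] P1: load  L4 | P0:S(80), P1:S(80) | bus: BusRd
[12] P1: store L2 := 93 | P0:I, P1:M(93) | bus: BusRdX
[13] P1: load  L2 | P0:I, P1:M(93) | bus: none
[14] P1: load  L3 | P0:I, P1:S(30) | bus: BusRd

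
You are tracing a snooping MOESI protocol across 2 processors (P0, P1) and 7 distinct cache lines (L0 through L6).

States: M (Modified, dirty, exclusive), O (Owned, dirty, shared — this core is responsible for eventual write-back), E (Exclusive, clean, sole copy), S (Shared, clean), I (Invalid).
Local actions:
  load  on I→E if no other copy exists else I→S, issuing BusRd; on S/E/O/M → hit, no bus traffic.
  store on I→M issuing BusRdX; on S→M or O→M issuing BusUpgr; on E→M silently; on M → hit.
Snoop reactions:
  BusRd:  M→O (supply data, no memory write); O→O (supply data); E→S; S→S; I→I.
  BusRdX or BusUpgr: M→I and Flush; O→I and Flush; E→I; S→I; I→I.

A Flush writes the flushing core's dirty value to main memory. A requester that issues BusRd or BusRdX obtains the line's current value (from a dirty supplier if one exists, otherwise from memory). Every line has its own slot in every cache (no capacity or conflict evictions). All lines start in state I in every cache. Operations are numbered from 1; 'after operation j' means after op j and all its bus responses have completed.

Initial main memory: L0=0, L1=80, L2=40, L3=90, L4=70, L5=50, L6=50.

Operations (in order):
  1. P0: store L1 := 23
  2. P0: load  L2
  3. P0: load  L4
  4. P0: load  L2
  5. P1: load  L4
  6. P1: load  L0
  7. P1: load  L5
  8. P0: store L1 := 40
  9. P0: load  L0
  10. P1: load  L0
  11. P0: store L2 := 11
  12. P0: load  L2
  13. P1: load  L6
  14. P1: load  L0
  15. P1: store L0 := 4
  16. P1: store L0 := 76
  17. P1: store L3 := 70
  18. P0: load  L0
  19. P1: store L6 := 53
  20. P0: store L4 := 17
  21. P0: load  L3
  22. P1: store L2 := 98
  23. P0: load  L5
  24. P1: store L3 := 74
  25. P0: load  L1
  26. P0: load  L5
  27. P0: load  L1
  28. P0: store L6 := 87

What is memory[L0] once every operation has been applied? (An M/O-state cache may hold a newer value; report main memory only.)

memory[L0] = 0

step 1: P0: store L1 := 23  ⟶  MI  (L1)  txn=BusRdX  M[L1]=80
step 2: P0: load  L2  ⟶  EI  (L2)  txn=BusRd  M[L2]=40
step 3: P0: load  L4  ⟶  EI  (L4)  txn=BusRd  M[L4]=70
step 4: P0: load  L2  ⟶  EI  (L2)  txn=∅  M[L2]=40
step 5: P1: load  L4  ⟶  SS  (L4)  txn=BusRd  M[L4]=70
step 6: P1: load  L0  ⟶  IE  (L0)  txn=BusRd  M[L0]=0
step 7: P1: load  L5  ⟶  IE  (L5)  txn=BusRd  M[L5]=50
step 8: P0: store L1 := 40  ⟶  MI  (L1)  txn=∅  M[L1]=80
step 9: P0: load  L0  ⟶  SS  (L0)  txn=BusRd  M[L0]=0
step 10: P1: load  L0  ⟶  SS  (L0)  txn=∅  M[L0]=0
step 11: P0: store L2 := 11  ⟶  MI  (L2)  txn=∅  M[L2]=40
step 12: P0: load  L2  ⟶  MI  (L2)  txn=∅  M[L2]=40
step 13: P1: load  L6  ⟶  IE  (L6)  txn=BusRd  M[L6]=50
step 14: P1: load  L0  ⟶  SS  (L0)  txn=∅  M[L0]=0
step 15: P1: store L0 := 4  ⟶  IM  (L0)  txn=BusUpgr  M[L0]=0
step 16: P1: store L0 := 76  ⟶  IM  (L0)  txn=∅  M[L0]=0
step 17: P1: store L3 := 70  ⟶  IM  (L3)  txn=BusRdX  M[L3]=90
step 18: P0: load  L0  ⟶  SO  (L0)  txn=BusRd  M[L0]=0
step 19: P1: store L6 := 53  ⟶  IM  (L6)  txn=∅  M[L6]=50
step 20: P0: store L4 := 17  ⟶  MI  (L4)  txn=BusUpgr  M[L4]=70
step 21: P0: load  L3  ⟶  SO  (L3)  txn=BusRd  M[L3]=90
step 22: P1: store L2 := 98  ⟶  IM  (L2)  txn=BusRdX+Flush  M[L2]=11
step 23: P0: load  L5  ⟶  SS  (L5)  txn=BusRd  M[L5]=50
step 24: P1: store L3 := 74  ⟶  IM  (L3)  txn=BusUpgr  M[L3]=90
step 25: P0: load  L1  ⟶  MI  (L1)  txn=∅  M[L1]=80
step 26: P0: load  L5  ⟶  SS  (L5)  txn=∅  M[L5]=50
step 27: P0: load  L1  ⟶  MI  (L1)  txn=∅  M[L1]=80
step 28: P0: store L6 := 87  ⟶  MI  (L6)  txn=BusRdX+Flush  M[L6]=53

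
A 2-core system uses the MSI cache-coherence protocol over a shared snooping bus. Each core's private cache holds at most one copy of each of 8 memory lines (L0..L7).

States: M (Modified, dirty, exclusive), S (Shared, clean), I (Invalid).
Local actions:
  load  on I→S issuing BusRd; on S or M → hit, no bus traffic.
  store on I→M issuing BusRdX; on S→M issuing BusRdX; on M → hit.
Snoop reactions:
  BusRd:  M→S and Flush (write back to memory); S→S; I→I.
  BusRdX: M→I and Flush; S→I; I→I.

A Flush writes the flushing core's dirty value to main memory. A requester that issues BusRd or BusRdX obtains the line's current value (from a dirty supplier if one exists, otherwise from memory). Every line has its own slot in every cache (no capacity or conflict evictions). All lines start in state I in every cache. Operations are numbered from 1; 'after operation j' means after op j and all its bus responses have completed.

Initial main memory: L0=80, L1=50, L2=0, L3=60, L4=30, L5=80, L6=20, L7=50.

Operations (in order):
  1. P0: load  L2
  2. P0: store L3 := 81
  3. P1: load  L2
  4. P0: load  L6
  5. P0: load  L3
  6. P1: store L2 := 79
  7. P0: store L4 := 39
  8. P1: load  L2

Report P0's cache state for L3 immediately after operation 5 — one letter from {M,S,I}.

step 1: P0: load  L2  ⟶  SI  (L2)  txn=BusRd  M[L2]=0
step 2: P0: store L3 := 81  ⟶  MI  (L3)  txn=BusRdX  M[L3]=60
step 3: P1: load  L2  ⟶  SS  (L2)  txn=BusRd  M[L2]=0
step 4: P0: load  L6  ⟶  SI  (L6)  txn=BusRd  M[L6]=20
step 5: P0: load  L3  ⟶  MI  (L3)  txn=∅  M[L3]=60
step 6: P1: store L2 := 79  ⟶  IM  (L2)  txn=BusRdX  M[L2]=0
step 7: P0: store L4 := 39  ⟶  MI  (L4)  txn=BusRdX  M[L4]=30
step 8: P1: load  L2  ⟶  IM  (L2)  txn=∅  M[L2]=0

state = M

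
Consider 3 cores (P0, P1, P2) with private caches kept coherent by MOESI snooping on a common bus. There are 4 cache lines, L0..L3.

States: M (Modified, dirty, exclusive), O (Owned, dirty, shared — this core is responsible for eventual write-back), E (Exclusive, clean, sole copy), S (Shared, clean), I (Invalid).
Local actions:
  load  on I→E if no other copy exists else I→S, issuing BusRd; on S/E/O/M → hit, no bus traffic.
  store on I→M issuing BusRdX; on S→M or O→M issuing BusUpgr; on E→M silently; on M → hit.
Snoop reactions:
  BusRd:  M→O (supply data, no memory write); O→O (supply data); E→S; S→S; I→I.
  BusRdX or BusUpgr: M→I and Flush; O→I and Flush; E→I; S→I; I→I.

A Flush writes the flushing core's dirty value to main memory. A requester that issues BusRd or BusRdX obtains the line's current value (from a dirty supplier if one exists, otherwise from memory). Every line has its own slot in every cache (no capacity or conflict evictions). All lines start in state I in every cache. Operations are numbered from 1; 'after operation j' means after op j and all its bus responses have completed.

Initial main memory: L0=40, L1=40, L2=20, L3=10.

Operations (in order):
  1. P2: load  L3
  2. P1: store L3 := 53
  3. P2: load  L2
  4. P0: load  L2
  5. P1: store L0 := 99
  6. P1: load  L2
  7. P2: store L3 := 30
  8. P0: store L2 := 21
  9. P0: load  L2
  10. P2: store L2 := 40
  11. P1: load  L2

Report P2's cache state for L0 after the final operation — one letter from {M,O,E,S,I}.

state = I

step 1: P2: load  L3  ⟶  IIE  (L3)  txn=BusRd  M[L3]=10
step 2: P1: store L3 := 53  ⟶  IMI  (L3)  txn=BusRdX  M[L3]=10
step 3: P2: load  L2  ⟶  IIE  (L2)  txn=BusRd  M[L2]=20
step 4: P0: load  L2  ⟶  SIS  (L2)  txn=BusRd  M[L2]=20
step 5: P1: store L0 := 99  ⟶  IMI  (L0)  txn=BusRdX  M[L0]=40
step 6: P1: load  L2  ⟶  SSS  (L2)  txn=BusRd  M[L2]=20
step 7: P2: store L3 := 30  ⟶  IIM  (L3)  txn=BusRdX+Flush  M[L3]=53
step 8: P0: store L2 := 21  ⟶  MII  (L2)  txn=BusUpgr  M[L2]=20
step 9: P0: load  L2  ⟶  MII  (L2)  txn=∅  M[L2]=20
step 10: P2: store L2 := 40  ⟶  IIM  (L2)  txn=BusRdX+Flush  M[L2]=21
step 11: P1: load  L2  ⟶  ISO  (L2)  txn=BusRd  M[L2]=21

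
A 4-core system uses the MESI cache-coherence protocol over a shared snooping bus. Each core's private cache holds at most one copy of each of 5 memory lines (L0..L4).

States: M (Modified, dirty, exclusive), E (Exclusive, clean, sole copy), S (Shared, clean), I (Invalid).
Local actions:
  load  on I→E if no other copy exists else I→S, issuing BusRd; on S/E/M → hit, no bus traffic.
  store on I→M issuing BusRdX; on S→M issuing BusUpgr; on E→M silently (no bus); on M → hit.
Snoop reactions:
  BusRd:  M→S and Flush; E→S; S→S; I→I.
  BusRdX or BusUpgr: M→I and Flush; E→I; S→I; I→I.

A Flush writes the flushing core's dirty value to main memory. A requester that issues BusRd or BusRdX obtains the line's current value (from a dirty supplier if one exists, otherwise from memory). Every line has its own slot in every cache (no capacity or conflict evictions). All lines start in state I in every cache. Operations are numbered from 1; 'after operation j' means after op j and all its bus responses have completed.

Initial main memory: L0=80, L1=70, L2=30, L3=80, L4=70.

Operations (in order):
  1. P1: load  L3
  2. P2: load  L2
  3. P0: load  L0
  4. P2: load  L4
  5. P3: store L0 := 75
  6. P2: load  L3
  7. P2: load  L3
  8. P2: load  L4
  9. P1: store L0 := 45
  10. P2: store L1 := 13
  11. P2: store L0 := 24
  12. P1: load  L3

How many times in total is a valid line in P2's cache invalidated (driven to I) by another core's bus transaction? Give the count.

step 1: P1: load  L3  ⟶  IEII  (L3)  txn=BusRd  M[L3]=80
step 2: P2: load  L2  ⟶  IIEI  (L2)  txn=BusRd  M[L2]=30
step 3: P0: load  L0  ⟶  EIII  (L0)  txn=BusRd  M[L0]=80
step 4: P2: load  L4  ⟶  IIEI  (L4)  txn=BusRd  M[L4]=70
step 5: P3: store L0 := 75  ⟶  IIIM  (L0)  txn=BusRdX  M[L0]=80
step 6: P2: load  L3  ⟶  ISSI  (L3)  txn=BusRd  M[L3]=80
step 7: P2: load  L3  ⟶  ISSI  (L3)  txn=∅  M[L3]=80
step 8: P2: load  L4  ⟶  IIEI  (L4)  txn=∅  M[L4]=70
step 9: P1: store L0 := 45  ⟶  IMII  (L0)  txn=BusRdX+Flush  M[L0]=75
step 10: P2: store L1 := 13  ⟶  IIMI  (L1)  txn=BusRdX  M[L1]=70
step 11: P2: store L0 := 24  ⟶  IIMI  (L0)  txn=BusRdX+Flush  M[L0]=45
step 12: P1: load  L3  ⟶  ISSI  (L3)  txn=∅  M[L3]=80

invalidations = 0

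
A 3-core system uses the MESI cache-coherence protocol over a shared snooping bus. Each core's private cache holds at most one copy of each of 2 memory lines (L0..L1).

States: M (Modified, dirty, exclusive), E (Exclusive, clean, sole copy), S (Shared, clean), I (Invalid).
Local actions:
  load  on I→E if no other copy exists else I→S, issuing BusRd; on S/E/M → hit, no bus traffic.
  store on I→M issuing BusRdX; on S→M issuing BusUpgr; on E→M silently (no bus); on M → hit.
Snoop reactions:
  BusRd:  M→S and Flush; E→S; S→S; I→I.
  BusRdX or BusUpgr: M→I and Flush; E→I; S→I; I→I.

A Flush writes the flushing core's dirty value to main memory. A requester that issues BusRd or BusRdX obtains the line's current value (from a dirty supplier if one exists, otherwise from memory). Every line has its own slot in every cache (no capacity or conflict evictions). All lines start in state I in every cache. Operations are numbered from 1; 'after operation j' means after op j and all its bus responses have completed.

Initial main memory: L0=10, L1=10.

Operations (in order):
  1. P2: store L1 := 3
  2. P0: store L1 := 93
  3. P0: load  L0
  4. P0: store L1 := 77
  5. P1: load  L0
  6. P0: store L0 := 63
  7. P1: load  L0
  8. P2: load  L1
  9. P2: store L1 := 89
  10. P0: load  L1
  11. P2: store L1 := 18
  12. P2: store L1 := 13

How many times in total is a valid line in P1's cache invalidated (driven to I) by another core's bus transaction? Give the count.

[1] P2: store L1 := 3 | P0:I, P1:I, P2:M(3) | bus: BusRdX
[2] P0: store L1 := 93 | P0:M(93), P1:I, P2:I | bus: BusRdX,Flush
[3] P0: load  L0 | P0:E(10), P1:I, P2:I | bus: BusRd
[4] P0: store L1 := 77 | P0:M(77), P1:I, P2:I | bus: none
[5] P1: load  L0 | P0:S(10), P1:S(10), P2:I | bus: BusRd
[6] P0: store L0 := 63 | P0:M(63), P1:I, P2:I | bus: BusUpgr
[7] P1: load  L0 | P0:S(63), P1:S(63), P2:I | bus: BusRd,Flush
[8] P2: load  L1 | P0:S(77), P1:I, P2:S(77) | bus: BusRd,Flush
[9] P2: store L1 := 89 | P0:I, P1:I, P2:M(89) | bus: BusUpgr
[10] P0: load  L1 | P0:S(89), P1:I, P2:S(89) | bus: BusRd,Flush
[11] P2: store L1 := 18 | P0:I, P1:I, P2:M(18) | bus: BusUpgr
[12] P2: store L1 := 13 | P0:I, P1:I, P2:M(13) | bus: none

invalidations = 1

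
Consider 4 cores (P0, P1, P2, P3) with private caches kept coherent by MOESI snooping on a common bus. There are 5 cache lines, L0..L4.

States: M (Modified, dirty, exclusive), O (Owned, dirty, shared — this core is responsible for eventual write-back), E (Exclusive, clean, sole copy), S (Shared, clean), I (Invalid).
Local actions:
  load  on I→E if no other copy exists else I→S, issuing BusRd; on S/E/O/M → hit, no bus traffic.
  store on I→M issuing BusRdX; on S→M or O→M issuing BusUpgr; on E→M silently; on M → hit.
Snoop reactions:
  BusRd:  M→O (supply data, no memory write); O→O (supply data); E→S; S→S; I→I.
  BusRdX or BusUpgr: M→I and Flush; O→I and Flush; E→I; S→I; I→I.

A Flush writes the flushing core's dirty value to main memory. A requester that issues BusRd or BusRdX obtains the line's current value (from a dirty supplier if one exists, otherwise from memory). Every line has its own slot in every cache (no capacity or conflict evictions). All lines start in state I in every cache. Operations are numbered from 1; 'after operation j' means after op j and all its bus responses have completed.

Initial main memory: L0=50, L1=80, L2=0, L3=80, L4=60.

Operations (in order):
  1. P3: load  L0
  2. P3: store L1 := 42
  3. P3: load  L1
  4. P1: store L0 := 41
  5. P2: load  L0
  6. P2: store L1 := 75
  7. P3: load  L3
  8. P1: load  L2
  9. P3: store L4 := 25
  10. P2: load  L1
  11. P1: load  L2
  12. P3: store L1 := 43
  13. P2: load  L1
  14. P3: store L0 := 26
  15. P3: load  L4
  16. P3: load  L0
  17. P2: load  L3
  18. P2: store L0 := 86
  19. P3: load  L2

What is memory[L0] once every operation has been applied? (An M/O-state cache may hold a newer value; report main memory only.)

step 1: P3: load  L0  ⟶  IIIE  (L0)  txn=BusRd  M[L0]=50
step 2: P3: store L1 := 42  ⟶  IIIM  (L1)  txn=BusRdX  M[L1]=80
step 3: P3: load  L1  ⟶  IIIM  (L1)  txn=∅  M[L1]=80
step 4: P1: store L0 := 41  ⟶  IMII  (L0)  txn=BusRdX  M[L0]=50
step 5: P2: load  L0  ⟶  IOSI  (L0)  txn=BusRd  M[L0]=50
step 6: P2: store L1 := 75  ⟶  IIMI  (L1)  txn=BusRdX+Flush  M[L1]=42
step 7: P3: load  L3  ⟶  IIIE  (L3)  txn=BusRd  M[L3]=80
step 8: P1: load  L2  ⟶  IEII  (L2)  txn=BusRd  M[L2]=0
step 9: P3: store L4 := 25  ⟶  IIIM  (L4)  txn=BusRdX  M[L4]=60
step 10: P2: load  L1  ⟶  IIMI  (L1)  txn=∅  M[L1]=42
step 11: P1: load  L2  ⟶  IEII  (L2)  txn=∅  M[L2]=0
step 12: P3: store L1 := 43  ⟶  IIIM  (L1)  txn=BusRdX+Flush  M[L1]=75
step 13: P2: load  L1  ⟶  IISO  (L1)  txn=BusRd  M[L1]=75
step 14: P3: store L0 := 26  ⟶  IIIM  (L0)  txn=BusRdX+Flush  M[L0]=41
step 15: P3: load  L4  ⟶  IIIM  (L4)  txn=∅  M[L4]=60
step 16: P3: load  L0  ⟶  IIIM  (L0)  txn=∅  M[L0]=41
step 17: P2: load  L3  ⟶  IISS  (L3)  txn=BusRd  M[L3]=80
step 18: P2: store L0 := 86  ⟶  IIMI  (L0)  txn=BusRdX+Flush  M[L0]=26
step 19: P3: load  L2  ⟶  ISIS  (L2)  txn=BusRd  M[L2]=0

memory[L0] = 26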